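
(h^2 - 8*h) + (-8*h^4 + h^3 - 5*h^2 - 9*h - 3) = -8*h^4 + h^3 - 4*h^2 - 17*h - 3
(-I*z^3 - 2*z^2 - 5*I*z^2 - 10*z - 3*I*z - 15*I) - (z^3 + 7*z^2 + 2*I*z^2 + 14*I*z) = -z^3 - I*z^3 - 9*z^2 - 7*I*z^2 - 10*z - 17*I*z - 15*I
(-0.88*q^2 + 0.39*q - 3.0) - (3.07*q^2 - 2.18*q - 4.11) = -3.95*q^2 + 2.57*q + 1.11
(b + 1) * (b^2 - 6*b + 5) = b^3 - 5*b^2 - b + 5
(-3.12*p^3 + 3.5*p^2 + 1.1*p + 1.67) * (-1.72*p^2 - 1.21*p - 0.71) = 5.3664*p^5 - 2.2448*p^4 - 3.9118*p^3 - 6.6884*p^2 - 2.8017*p - 1.1857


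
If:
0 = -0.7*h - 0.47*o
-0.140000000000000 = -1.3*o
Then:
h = -0.07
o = 0.11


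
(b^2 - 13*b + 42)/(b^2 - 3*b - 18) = (b - 7)/(b + 3)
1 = 1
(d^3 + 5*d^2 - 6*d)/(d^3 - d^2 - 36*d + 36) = d/(d - 6)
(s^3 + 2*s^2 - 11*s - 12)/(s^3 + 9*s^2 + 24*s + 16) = (s - 3)/(s + 4)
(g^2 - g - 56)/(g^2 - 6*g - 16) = (g + 7)/(g + 2)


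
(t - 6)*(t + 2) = t^2 - 4*t - 12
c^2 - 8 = (c - 2*sqrt(2))*(c + 2*sqrt(2))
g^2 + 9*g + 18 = (g + 3)*(g + 6)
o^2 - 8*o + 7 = (o - 7)*(o - 1)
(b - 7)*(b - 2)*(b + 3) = b^3 - 6*b^2 - 13*b + 42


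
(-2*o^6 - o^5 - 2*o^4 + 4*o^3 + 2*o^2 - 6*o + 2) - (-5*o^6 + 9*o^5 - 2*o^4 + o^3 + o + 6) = 3*o^6 - 10*o^5 + 3*o^3 + 2*o^2 - 7*o - 4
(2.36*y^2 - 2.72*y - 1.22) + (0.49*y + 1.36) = 2.36*y^2 - 2.23*y + 0.14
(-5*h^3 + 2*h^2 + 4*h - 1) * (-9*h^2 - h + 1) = 45*h^5 - 13*h^4 - 43*h^3 + 7*h^2 + 5*h - 1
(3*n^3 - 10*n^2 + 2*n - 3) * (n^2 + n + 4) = 3*n^5 - 7*n^4 + 4*n^3 - 41*n^2 + 5*n - 12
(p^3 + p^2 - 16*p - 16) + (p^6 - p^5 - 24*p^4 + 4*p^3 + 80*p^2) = p^6 - p^5 - 24*p^4 + 5*p^3 + 81*p^2 - 16*p - 16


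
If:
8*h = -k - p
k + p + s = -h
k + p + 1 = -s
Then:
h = 1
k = -p - 8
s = 7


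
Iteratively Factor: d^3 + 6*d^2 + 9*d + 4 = (d + 4)*(d^2 + 2*d + 1) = (d + 1)*(d + 4)*(d + 1)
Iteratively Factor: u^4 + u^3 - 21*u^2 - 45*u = (u - 5)*(u^3 + 6*u^2 + 9*u) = (u - 5)*(u + 3)*(u^2 + 3*u) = u*(u - 5)*(u + 3)*(u + 3)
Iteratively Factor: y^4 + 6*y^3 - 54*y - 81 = (y + 3)*(y^3 + 3*y^2 - 9*y - 27) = (y + 3)^2*(y^2 - 9) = (y - 3)*(y + 3)^2*(y + 3)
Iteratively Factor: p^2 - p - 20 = (p + 4)*(p - 5)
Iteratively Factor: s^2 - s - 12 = (s + 3)*(s - 4)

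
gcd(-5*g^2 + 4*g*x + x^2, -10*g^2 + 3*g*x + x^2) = 5*g + x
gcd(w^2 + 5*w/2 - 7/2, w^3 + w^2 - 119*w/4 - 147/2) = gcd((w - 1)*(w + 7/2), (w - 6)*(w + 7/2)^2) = w + 7/2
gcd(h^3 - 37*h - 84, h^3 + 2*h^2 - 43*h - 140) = h^2 - 3*h - 28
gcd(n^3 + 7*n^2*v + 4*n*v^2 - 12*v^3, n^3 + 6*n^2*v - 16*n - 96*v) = n + 6*v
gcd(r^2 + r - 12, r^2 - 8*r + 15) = r - 3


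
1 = 1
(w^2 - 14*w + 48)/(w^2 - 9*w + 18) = (w - 8)/(w - 3)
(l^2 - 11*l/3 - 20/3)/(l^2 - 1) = (3*l^2 - 11*l - 20)/(3*(l^2 - 1))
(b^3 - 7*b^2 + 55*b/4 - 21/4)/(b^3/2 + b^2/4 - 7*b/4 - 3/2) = (4*b^3 - 28*b^2 + 55*b - 21)/(2*b^3 + b^2 - 7*b - 6)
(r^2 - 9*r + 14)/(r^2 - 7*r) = (r - 2)/r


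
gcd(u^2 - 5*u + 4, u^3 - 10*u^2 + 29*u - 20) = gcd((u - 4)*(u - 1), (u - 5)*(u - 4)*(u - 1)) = u^2 - 5*u + 4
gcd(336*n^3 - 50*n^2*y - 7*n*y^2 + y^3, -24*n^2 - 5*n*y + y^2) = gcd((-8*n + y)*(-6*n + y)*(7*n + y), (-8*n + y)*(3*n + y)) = -8*n + y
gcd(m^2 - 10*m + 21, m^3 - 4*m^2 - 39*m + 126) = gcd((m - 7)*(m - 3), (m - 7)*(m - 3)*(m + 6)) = m^2 - 10*m + 21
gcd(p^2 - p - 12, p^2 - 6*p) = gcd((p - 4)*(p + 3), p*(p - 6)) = 1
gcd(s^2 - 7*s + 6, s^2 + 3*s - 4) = s - 1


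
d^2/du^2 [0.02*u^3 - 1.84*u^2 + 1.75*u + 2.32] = 0.12*u - 3.68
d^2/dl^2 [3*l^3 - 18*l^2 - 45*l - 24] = 18*l - 36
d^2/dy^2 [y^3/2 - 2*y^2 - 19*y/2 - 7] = 3*y - 4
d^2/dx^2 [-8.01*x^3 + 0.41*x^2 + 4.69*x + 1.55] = 0.82 - 48.06*x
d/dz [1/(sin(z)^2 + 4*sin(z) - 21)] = -2*(sin(z) + 2)*cos(z)/(sin(z)^2 + 4*sin(z) - 21)^2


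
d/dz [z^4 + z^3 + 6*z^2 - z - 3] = 4*z^3 + 3*z^2 + 12*z - 1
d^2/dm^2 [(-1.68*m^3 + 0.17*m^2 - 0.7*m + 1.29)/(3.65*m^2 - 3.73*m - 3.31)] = (2.8421709430404e-14*m^4 - 101.363754*m^3 - 9.01142400000006*m^2 - 266.556018*m + 88.075446)/(48.627125*m^6 - 149.078775*m^5 + 20.05383*m^4 + 218.488853*m^3 - 18.185802*m^2 - 122.598759*m - 36.264691)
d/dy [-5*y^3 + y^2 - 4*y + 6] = -15*y^2 + 2*y - 4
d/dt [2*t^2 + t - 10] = 4*t + 1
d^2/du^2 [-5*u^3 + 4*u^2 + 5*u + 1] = 8 - 30*u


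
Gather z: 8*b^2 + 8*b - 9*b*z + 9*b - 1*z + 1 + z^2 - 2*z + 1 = 8*b^2 + 17*b + z^2 + z*(-9*b - 3) + 2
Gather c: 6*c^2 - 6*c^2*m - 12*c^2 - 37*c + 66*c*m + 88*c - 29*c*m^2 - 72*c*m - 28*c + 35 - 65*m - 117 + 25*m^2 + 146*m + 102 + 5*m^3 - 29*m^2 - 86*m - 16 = c^2*(-6*m - 6) + c*(-29*m^2 - 6*m + 23) + 5*m^3 - 4*m^2 - 5*m + 4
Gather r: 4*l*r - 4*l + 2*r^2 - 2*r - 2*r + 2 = -4*l + 2*r^2 + r*(4*l - 4) + 2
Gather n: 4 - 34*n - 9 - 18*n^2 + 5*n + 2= -18*n^2 - 29*n - 3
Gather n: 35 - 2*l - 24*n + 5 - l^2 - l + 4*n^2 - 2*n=-l^2 - 3*l + 4*n^2 - 26*n + 40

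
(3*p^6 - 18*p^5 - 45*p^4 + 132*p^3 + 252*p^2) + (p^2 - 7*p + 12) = 3*p^6 - 18*p^5 - 45*p^4 + 132*p^3 + 253*p^2 - 7*p + 12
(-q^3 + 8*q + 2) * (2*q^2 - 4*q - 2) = -2*q^5 + 4*q^4 + 18*q^3 - 28*q^2 - 24*q - 4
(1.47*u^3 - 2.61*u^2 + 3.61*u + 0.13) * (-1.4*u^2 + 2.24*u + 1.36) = -2.058*u^5 + 6.9468*u^4 - 8.9012*u^3 + 4.3548*u^2 + 5.2008*u + 0.1768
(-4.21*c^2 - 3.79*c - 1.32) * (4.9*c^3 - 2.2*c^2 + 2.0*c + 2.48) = -20.629*c^5 - 9.309*c^4 - 6.55*c^3 - 15.1168*c^2 - 12.0392*c - 3.2736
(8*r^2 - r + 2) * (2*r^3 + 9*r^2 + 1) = 16*r^5 + 70*r^4 - 5*r^3 + 26*r^2 - r + 2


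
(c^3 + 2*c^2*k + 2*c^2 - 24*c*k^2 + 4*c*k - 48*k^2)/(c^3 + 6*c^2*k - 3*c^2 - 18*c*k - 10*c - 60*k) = (c - 4*k)/(c - 5)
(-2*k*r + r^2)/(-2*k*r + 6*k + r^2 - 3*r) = r/(r - 3)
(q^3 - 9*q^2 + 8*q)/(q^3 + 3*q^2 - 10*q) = (q^2 - 9*q + 8)/(q^2 + 3*q - 10)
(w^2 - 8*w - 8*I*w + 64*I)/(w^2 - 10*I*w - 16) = (w - 8)/(w - 2*I)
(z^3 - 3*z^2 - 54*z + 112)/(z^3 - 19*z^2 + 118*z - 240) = (z^2 + 5*z - 14)/(z^2 - 11*z + 30)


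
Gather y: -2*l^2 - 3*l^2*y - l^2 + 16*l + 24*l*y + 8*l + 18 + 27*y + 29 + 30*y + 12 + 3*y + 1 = -3*l^2 + 24*l + y*(-3*l^2 + 24*l + 60) + 60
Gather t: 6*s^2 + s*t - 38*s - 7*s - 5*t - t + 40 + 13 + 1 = 6*s^2 - 45*s + t*(s - 6) + 54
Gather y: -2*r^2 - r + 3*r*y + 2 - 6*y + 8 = -2*r^2 - r + y*(3*r - 6) + 10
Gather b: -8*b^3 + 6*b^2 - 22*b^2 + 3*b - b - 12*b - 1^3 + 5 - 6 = -8*b^3 - 16*b^2 - 10*b - 2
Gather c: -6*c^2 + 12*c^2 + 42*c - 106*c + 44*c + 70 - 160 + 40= 6*c^2 - 20*c - 50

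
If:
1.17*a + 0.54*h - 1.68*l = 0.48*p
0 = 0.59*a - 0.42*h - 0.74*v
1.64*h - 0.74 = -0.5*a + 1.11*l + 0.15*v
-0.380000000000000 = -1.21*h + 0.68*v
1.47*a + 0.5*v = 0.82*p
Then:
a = 0.58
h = 0.44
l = 0.21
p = 1.17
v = 0.22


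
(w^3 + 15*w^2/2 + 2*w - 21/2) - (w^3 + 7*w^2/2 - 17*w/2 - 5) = 4*w^2 + 21*w/2 - 11/2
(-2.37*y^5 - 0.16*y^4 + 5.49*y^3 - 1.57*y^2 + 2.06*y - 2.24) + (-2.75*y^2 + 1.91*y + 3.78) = -2.37*y^5 - 0.16*y^4 + 5.49*y^3 - 4.32*y^2 + 3.97*y + 1.54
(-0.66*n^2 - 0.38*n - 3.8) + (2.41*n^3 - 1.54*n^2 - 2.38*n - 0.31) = 2.41*n^3 - 2.2*n^2 - 2.76*n - 4.11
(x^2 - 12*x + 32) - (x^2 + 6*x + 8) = 24 - 18*x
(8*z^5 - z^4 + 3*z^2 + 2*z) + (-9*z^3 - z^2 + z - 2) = 8*z^5 - z^4 - 9*z^3 + 2*z^2 + 3*z - 2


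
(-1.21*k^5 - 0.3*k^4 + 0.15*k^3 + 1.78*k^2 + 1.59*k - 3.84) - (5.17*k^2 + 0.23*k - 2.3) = -1.21*k^5 - 0.3*k^4 + 0.15*k^3 - 3.39*k^2 + 1.36*k - 1.54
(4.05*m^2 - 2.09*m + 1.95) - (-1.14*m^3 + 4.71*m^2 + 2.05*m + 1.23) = 1.14*m^3 - 0.66*m^2 - 4.14*m + 0.72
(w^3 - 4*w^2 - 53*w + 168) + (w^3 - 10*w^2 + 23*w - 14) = 2*w^3 - 14*w^2 - 30*w + 154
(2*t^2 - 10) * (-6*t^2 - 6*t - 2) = -12*t^4 - 12*t^3 + 56*t^2 + 60*t + 20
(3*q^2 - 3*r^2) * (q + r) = 3*q^3 + 3*q^2*r - 3*q*r^2 - 3*r^3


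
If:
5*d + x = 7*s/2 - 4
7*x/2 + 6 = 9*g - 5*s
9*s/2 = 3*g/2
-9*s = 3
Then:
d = -19/70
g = -1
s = -1/3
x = -80/21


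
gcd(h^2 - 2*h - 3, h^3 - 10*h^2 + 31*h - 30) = h - 3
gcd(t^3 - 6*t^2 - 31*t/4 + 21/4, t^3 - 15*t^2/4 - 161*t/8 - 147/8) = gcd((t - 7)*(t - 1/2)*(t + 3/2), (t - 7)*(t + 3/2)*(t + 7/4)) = t^2 - 11*t/2 - 21/2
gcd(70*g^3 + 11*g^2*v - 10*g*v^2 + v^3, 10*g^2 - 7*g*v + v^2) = -5*g + v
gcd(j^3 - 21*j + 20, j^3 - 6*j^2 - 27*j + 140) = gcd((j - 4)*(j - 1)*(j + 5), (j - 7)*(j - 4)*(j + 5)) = j^2 + j - 20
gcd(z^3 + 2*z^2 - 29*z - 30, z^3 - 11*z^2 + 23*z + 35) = z^2 - 4*z - 5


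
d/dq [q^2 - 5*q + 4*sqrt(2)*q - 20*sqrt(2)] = 2*q - 5 + 4*sqrt(2)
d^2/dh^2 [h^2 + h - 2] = 2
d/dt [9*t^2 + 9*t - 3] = 18*t + 9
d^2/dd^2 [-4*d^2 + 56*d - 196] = -8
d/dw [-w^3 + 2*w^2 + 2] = w*(4 - 3*w)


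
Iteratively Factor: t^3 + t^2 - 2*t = (t)*(t^2 + t - 2) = t*(t - 1)*(t + 2)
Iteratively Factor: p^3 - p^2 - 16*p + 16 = (p - 1)*(p^2 - 16) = (p - 1)*(p + 4)*(p - 4)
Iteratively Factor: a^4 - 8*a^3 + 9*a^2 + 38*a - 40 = (a - 4)*(a^3 - 4*a^2 - 7*a + 10) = (a - 5)*(a - 4)*(a^2 + a - 2) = (a - 5)*(a - 4)*(a + 2)*(a - 1)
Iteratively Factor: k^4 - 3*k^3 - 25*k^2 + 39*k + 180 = (k + 3)*(k^3 - 6*k^2 - 7*k + 60) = (k + 3)^2*(k^2 - 9*k + 20) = (k - 4)*(k + 3)^2*(k - 5)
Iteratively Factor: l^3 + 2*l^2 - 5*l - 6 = (l - 2)*(l^2 + 4*l + 3) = (l - 2)*(l + 3)*(l + 1)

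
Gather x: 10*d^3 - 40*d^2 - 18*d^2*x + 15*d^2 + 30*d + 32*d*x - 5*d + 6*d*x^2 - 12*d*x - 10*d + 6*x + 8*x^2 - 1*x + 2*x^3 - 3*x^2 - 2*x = 10*d^3 - 25*d^2 + 15*d + 2*x^3 + x^2*(6*d + 5) + x*(-18*d^2 + 20*d + 3)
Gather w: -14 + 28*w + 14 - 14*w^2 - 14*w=-14*w^2 + 14*w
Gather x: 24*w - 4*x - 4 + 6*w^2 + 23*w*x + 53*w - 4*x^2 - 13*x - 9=6*w^2 + 77*w - 4*x^2 + x*(23*w - 17) - 13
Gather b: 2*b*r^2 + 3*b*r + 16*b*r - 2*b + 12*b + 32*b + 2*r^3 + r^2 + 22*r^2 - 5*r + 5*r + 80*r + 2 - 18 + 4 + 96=b*(2*r^2 + 19*r + 42) + 2*r^3 + 23*r^2 + 80*r + 84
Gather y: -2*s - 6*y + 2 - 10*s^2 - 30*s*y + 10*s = -10*s^2 + 8*s + y*(-30*s - 6) + 2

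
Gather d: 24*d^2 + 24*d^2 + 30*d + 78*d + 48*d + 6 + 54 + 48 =48*d^2 + 156*d + 108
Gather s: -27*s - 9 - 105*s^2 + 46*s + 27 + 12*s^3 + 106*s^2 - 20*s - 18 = 12*s^3 + s^2 - s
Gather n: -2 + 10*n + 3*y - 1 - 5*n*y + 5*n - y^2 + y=n*(15 - 5*y) - y^2 + 4*y - 3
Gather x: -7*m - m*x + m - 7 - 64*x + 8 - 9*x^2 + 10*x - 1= -6*m - 9*x^2 + x*(-m - 54)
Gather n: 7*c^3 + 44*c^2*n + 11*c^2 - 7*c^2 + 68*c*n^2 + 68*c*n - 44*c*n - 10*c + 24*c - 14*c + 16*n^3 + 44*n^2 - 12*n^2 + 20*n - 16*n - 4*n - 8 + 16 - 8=7*c^3 + 4*c^2 + 16*n^3 + n^2*(68*c + 32) + n*(44*c^2 + 24*c)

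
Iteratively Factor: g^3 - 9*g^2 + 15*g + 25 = (g + 1)*(g^2 - 10*g + 25) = (g - 5)*(g + 1)*(g - 5)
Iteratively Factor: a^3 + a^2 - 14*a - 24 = (a + 2)*(a^2 - a - 12) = (a + 2)*(a + 3)*(a - 4)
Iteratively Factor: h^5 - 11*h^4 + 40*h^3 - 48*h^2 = (h - 4)*(h^4 - 7*h^3 + 12*h^2) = (h - 4)*(h - 3)*(h^3 - 4*h^2) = h*(h - 4)*(h - 3)*(h^2 - 4*h) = h*(h - 4)^2*(h - 3)*(h)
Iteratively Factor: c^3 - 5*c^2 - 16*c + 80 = (c + 4)*(c^2 - 9*c + 20) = (c - 5)*(c + 4)*(c - 4)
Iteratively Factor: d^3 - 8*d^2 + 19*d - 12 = (d - 4)*(d^2 - 4*d + 3) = (d - 4)*(d - 3)*(d - 1)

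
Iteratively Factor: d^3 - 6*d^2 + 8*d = (d - 4)*(d^2 - 2*d) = d*(d - 4)*(d - 2)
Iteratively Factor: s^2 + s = (s)*(s + 1)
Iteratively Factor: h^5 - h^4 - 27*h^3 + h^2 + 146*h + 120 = (h + 1)*(h^4 - 2*h^3 - 25*h^2 + 26*h + 120) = (h - 3)*(h + 1)*(h^3 + h^2 - 22*h - 40) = (h - 3)*(h + 1)*(h + 4)*(h^2 - 3*h - 10) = (h - 5)*(h - 3)*(h + 1)*(h + 4)*(h + 2)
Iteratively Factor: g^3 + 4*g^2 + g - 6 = (g - 1)*(g^2 + 5*g + 6) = (g - 1)*(g + 3)*(g + 2)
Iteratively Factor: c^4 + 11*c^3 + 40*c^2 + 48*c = (c)*(c^3 + 11*c^2 + 40*c + 48) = c*(c + 4)*(c^2 + 7*c + 12) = c*(c + 4)^2*(c + 3)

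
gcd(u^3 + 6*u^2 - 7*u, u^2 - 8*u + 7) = u - 1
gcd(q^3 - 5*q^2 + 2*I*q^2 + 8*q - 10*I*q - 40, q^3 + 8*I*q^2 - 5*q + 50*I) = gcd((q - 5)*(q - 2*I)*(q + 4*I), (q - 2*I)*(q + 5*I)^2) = q - 2*I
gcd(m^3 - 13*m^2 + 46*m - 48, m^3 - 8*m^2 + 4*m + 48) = 1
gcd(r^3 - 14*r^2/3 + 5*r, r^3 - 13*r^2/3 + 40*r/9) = r^2 - 5*r/3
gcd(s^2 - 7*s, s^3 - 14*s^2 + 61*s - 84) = s - 7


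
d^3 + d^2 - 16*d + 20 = (d - 2)^2*(d + 5)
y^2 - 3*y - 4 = (y - 4)*(y + 1)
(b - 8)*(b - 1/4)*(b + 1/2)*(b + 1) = b^4 - 27*b^3/4 - 79*b^2/8 - 9*b/8 + 1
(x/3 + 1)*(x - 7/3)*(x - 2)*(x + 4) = x^4/3 + 8*x^3/9 - 41*x^2/9 - 58*x/9 + 56/3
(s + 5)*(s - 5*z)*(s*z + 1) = s^3*z - 5*s^2*z^2 + 5*s^2*z + s^2 - 25*s*z^2 - 5*s*z + 5*s - 25*z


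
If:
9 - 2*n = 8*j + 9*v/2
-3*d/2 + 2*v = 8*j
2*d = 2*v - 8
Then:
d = v - 4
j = v/16 + 3/4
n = 3/2 - 5*v/2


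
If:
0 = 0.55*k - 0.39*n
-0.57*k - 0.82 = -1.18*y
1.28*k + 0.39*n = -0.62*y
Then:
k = -0.20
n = -0.29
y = 0.60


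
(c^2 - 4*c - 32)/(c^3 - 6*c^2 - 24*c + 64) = 1/(c - 2)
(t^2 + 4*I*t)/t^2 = (t + 4*I)/t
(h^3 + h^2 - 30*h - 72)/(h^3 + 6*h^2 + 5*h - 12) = (h - 6)/(h - 1)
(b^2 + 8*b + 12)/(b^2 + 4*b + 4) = (b + 6)/(b + 2)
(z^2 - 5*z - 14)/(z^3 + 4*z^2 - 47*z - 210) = (z + 2)/(z^2 + 11*z + 30)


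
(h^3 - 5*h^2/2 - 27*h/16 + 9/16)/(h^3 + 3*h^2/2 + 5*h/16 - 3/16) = (h - 3)/(h + 1)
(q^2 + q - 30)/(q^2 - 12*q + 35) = (q + 6)/(q - 7)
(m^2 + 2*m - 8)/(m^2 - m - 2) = (m + 4)/(m + 1)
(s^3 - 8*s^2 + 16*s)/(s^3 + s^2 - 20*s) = (s - 4)/(s + 5)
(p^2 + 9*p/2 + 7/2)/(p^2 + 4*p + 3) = (p + 7/2)/(p + 3)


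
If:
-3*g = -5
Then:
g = 5/3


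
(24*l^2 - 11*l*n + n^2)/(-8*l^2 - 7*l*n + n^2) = (-3*l + n)/(l + n)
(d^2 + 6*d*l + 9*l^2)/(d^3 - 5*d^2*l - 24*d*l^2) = (d + 3*l)/(d*(d - 8*l))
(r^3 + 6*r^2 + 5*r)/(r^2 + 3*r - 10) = r*(r + 1)/(r - 2)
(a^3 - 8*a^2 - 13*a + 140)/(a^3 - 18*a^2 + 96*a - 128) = (a^3 - 8*a^2 - 13*a + 140)/(a^3 - 18*a^2 + 96*a - 128)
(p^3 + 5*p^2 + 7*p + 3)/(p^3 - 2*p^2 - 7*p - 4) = (p + 3)/(p - 4)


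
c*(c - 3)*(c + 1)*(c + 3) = c^4 + c^3 - 9*c^2 - 9*c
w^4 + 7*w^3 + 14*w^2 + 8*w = w*(w + 1)*(w + 2)*(w + 4)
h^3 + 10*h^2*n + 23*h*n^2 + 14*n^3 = (h + n)*(h + 2*n)*(h + 7*n)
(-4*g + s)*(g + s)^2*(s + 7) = -4*g^3*s - 28*g^3 - 7*g^2*s^2 - 49*g^2*s - 2*g*s^3 - 14*g*s^2 + s^4 + 7*s^3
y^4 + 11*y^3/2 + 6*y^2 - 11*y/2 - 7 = (y - 1)*(y + 1)*(y + 2)*(y + 7/2)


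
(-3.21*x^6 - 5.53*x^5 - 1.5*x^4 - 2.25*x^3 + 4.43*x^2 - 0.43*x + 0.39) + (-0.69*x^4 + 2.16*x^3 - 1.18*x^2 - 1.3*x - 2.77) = -3.21*x^6 - 5.53*x^5 - 2.19*x^4 - 0.0899999999999999*x^3 + 3.25*x^2 - 1.73*x - 2.38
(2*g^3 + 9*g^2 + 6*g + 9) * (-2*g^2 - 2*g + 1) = -4*g^5 - 22*g^4 - 28*g^3 - 21*g^2 - 12*g + 9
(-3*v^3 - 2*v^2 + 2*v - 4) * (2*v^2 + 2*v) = -6*v^5 - 10*v^4 - 4*v^2 - 8*v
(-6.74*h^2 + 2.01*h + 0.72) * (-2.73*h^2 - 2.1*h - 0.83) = 18.4002*h^4 + 8.6667*h^3 - 0.5924*h^2 - 3.1803*h - 0.5976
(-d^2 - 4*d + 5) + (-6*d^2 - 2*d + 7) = -7*d^2 - 6*d + 12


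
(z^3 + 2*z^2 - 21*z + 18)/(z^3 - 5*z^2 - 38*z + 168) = (z^2 - 4*z + 3)/(z^2 - 11*z + 28)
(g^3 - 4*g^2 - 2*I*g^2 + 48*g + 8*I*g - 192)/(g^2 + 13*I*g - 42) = (g^2 + g*(-4 - 8*I) + 32*I)/(g + 7*I)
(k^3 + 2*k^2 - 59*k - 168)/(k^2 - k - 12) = (k^2 - k - 56)/(k - 4)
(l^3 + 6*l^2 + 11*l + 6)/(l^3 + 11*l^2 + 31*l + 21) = (l + 2)/(l + 7)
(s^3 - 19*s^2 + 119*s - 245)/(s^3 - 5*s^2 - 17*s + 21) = (s^2 - 12*s + 35)/(s^2 + 2*s - 3)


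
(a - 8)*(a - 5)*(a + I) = a^3 - 13*a^2 + I*a^2 + 40*a - 13*I*a + 40*I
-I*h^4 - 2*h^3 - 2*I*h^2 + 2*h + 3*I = (h - 1)*(h + 1)*(h - 3*I)*(-I*h + 1)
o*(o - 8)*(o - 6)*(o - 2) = o^4 - 16*o^3 + 76*o^2 - 96*o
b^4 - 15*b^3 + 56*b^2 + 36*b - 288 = (b - 8)*(b - 6)*(b - 3)*(b + 2)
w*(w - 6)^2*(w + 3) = w^4 - 9*w^3 + 108*w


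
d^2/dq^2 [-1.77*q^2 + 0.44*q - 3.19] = -3.54000000000000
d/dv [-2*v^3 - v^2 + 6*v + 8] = -6*v^2 - 2*v + 6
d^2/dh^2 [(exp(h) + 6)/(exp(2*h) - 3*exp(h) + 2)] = (exp(4*h) + 27*exp(3*h) - 66*exp(2*h) + 12*exp(h) + 40)*exp(h)/(exp(6*h) - 9*exp(5*h) + 33*exp(4*h) - 63*exp(3*h) + 66*exp(2*h) - 36*exp(h) + 8)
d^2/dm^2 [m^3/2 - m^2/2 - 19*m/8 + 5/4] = 3*m - 1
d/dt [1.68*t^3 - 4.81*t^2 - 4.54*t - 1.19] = 5.04*t^2 - 9.62*t - 4.54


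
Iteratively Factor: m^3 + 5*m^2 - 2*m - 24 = (m + 3)*(m^2 + 2*m - 8) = (m + 3)*(m + 4)*(m - 2)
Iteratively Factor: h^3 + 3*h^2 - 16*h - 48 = (h - 4)*(h^2 + 7*h + 12) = (h - 4)*(h + 3)*(h + 4)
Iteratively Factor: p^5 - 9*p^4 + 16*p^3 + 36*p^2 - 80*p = (p - 4)*(p^4 - 5*p^3 - 4*p^2 + 20*p) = (p - 4)*(p - 2)*(p^3 - 3*p^2 - 10*p) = p*(p - 4)*(p - 2)*(p^2 - 3*p - 10) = p*(p - 4)*(p - 2)*(p + 2)*(p - 5)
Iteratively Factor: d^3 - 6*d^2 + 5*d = (d - 5)*(d^2 - d) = (d - 5)*(d - 1)*(d)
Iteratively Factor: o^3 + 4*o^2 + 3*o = (o + 1)*(o^2 + 3*o) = (o + 1)*(o + 3)*(o)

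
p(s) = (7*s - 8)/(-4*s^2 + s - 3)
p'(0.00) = -1.44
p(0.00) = 2.67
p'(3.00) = 0.04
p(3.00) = -0.36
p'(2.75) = 0.02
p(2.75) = -0.37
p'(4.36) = 0.04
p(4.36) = -0.30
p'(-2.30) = 0.40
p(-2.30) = 0.91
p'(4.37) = 0.04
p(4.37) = -0.30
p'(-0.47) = 1.23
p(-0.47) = 2.59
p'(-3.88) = 0.15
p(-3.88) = 0.52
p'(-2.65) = 0.31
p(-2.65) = 0.79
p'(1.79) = -0.19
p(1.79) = -0.32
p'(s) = (7*s - 8)*(8*s - 1)/(-4*s^2 + s - 3)^2 + 7/(-4*s^2 + s - 3)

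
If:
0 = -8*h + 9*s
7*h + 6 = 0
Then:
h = -6/7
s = -16/21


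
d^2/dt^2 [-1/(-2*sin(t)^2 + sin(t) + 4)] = (16*sin(t)^4 - 6*sin(t)^3 + 9*sin(t)^2 + 8*sin(t) - 18)/(sin(t) + cos(2*t) + 3)^3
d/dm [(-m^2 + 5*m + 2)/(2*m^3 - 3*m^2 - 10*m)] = (2*m^4 - 20*m^3 + 13*m^2 + 12*m + 20)/(m^2*(4*m^4 - 12*m^3 - 31*m^2 + 60*m + 100))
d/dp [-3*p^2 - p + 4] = -6*p - 1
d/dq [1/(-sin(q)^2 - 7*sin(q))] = (2*sin(q) + 7)*cos(q)/((sin(q) + 7)^2*sin(q)^2)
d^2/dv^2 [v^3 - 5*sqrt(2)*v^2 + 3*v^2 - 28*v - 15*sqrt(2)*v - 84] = 6*v - 10*sqrt(2) + 6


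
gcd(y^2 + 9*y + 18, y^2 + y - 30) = y + 6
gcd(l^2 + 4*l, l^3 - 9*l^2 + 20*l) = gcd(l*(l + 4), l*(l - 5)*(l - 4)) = l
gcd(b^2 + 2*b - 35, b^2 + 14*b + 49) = b + 7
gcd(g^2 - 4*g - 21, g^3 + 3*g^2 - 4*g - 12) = g + 3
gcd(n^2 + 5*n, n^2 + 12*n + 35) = n + 5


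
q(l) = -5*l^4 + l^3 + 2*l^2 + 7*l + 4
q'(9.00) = -14294.00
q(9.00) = -31847.00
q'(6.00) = -4181.00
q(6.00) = -6146.00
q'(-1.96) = 161.28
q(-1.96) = -83.36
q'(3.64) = -903.26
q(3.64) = -773.55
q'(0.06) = 7.25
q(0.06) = 4.43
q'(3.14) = -570.04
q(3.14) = -409.40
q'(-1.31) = 51.87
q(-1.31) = -18.71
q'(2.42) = -249.20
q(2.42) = -124.66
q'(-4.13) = 1450.55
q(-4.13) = -1515.93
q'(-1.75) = 116.38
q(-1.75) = -54.38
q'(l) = -20*l^3 + 3*l^2 + 4*l + 7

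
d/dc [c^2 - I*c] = 2*c - I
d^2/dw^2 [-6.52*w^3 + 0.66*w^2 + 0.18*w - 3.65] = 1.32 - 39.12*w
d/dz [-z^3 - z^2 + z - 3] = -3*z^2 - 2*z + 1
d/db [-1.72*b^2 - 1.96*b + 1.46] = -3.44*b - 1.96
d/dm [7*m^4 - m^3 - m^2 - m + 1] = 28*m^3 - 3*m^2 - 2*m - 1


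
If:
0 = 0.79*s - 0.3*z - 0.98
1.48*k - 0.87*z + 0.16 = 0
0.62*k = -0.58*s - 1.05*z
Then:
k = -0.34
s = 1.09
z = -0.40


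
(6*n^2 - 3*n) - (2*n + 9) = 6*n^2 - 5*n - 9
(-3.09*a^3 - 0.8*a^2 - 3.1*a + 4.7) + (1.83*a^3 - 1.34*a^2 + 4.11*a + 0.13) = -1.26*a^3 - 2.14*a^2 + 1.01*a + 4.83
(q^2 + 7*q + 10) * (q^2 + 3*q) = q^4 + 10*q^3 + 31*q^2 + 30*q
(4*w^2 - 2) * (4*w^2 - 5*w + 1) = 16*w^4 - 20*w^3 - 4*w^2 + 10*w - 2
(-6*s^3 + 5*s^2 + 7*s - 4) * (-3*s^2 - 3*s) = 18*s^5 + 3*s^4 - 36*s^3 - 9*s^2 + 12*s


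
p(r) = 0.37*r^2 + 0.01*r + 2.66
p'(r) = 0.74*r + 0.01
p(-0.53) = 2.76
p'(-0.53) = -0.38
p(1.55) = 3.56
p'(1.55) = 1.16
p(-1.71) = 3.72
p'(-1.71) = -1.26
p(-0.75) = 2.86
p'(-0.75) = -0.54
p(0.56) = 2.78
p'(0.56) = 0.42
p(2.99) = 6.00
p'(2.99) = 2.22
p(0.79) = 2.90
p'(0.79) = 0.59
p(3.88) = 8.27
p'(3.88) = 2.88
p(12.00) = 56.06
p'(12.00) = 8.89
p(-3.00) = 5.96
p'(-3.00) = -2.21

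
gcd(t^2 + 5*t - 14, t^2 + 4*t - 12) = t - 2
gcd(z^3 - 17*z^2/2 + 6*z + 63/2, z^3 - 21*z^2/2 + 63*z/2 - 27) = z - 3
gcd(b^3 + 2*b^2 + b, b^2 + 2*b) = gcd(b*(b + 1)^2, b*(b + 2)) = b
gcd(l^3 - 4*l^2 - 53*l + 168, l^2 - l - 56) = l^2 - l - 56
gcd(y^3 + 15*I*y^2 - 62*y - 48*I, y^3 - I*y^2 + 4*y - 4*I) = 1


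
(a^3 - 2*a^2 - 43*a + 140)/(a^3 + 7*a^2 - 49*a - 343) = (a^2 - 9*a + 20)/(a^2 - 49)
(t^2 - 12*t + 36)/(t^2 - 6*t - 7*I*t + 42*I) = (t - 6)/(t - 7*I)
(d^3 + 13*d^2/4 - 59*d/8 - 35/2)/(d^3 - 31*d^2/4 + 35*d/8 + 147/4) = (2*d^2 + 3*d - 20)/(2*d^2 - 19*d + 42)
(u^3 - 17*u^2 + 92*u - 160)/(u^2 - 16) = (u^2 - 13*u + 40)/(u + 4)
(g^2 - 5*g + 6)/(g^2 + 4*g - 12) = (g - 3)/(g + 6)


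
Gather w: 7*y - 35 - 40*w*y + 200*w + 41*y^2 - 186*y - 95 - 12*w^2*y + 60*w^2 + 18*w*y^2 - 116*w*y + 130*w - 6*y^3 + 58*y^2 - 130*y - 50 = w^2*(60 - 12*y) + w*(18*y^2 - 156*y + 330) - 6*y^3 + 99*y^2 - 309*y - 180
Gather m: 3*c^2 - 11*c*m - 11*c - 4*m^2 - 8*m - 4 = 3*c^2 - 11*c - 4*m^2 + m*(-11*c - 8) - 4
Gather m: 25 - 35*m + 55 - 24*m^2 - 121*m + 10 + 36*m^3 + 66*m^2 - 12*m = 36*m^3 + 42*m^2 - 168*m + 90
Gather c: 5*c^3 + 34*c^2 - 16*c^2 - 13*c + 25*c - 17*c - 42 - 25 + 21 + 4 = 5*c^3 + 18*c^2 - 5*c - 42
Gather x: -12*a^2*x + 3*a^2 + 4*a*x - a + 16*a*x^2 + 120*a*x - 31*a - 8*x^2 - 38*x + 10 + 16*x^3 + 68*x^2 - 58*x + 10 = 3*a^2 - 32*a + 16*x^3 + x^2*(16*a + 60) + x*(-12*a^2 + 124*a - 96) + 20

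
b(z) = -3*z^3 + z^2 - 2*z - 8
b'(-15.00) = -2057.00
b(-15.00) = 10372.00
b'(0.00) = -2.00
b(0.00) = -8.00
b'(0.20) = -1.96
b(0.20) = -8.38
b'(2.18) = -40.41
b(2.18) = -38.69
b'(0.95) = -8.22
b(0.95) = -11.57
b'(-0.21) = -2.82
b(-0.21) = -7.51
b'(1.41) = -17.07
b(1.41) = -17.24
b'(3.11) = -82.83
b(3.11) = -94.79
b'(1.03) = -9.49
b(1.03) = -12.28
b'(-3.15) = -97.60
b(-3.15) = 101.99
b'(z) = -9*z^2 + 2*z - 2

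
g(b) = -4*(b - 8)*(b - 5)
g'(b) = 52 - 8*b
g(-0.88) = -208.86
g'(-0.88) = 59.04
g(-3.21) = -368.14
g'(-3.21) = 77.68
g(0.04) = -157.93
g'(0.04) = 51.68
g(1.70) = -83.16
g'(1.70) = 38.40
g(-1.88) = -271.90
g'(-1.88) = 67.04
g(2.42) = -57.59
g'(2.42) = 32.64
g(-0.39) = -180.89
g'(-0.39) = 55.12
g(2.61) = -51.53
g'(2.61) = 31.12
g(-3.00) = -352.00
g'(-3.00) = 76.00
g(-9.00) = -952.00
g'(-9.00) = 124.00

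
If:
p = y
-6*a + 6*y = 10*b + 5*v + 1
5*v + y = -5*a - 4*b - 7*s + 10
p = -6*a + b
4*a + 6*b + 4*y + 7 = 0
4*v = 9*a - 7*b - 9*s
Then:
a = -2027/3100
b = -1556/775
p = 2969/1550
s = -6691/3100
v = 10693/1550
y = 2969/1550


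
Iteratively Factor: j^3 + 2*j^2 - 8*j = (j)*(j^2 + 2*j - 8) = j*(j - 2)*(j + 4)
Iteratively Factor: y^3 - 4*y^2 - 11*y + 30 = (y - 5)*(y^2 + y - 6) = (y - 5)*(y - 2)*(y + 3)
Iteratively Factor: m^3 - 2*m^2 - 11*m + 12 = (m + 3)*(m^2 - 5*m + 4) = (m - 1)*(m + 3)*(m - 4)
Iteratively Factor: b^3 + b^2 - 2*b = (b + 2)*(b^2 - b) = b*(b + 2)*(b - 1)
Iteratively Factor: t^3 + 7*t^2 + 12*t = (t + 3)*(t^2 + 4*t) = t*(t + 3)*(t + 4)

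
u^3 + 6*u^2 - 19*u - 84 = (u - 4)*(u + 3)*(u + 7)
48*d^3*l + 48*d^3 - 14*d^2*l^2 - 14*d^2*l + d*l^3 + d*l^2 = (-8*d + l)*(-6*d + l)*(d*l + d)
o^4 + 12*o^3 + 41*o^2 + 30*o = o*(o + 1)*(o + 5)*(o + 6)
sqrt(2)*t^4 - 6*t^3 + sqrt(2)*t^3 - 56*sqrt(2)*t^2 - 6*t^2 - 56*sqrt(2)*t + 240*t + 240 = (t - 6*sqrt(2))*(t - 2*sqrt(2))*(t + 5*sqrt(2))*(sqrt(2)*t + sqrt(2))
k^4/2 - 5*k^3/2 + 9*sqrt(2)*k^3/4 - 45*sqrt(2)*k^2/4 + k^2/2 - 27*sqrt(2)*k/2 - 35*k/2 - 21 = (k/2 + 1/2)*(k - 6)*(k + sqrt(2))*(k + 7*sqrt(2)/2)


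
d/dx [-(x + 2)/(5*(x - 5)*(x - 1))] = (x^2 + 4*x - 17)/(5*(x^4 - 12*x^3 + 46*x^2 - 60*x + 25))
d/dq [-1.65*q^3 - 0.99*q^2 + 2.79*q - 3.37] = -4.95*q^2 - 1.98*q + 2.79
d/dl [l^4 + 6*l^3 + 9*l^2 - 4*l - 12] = 4*l^3 + 18*l^2 + 18*l - 4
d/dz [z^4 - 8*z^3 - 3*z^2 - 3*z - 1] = 4*z^3 - 24*z^2 - 6*z - 3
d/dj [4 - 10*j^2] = -20*j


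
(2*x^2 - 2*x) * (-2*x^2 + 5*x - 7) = -4*x^4 + 14*x^3 - 24*x^2 + 14*x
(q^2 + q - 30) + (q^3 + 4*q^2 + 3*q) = q^3 + 5*q^2 + 4*q - 30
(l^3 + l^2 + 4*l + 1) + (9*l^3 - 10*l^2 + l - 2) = 10*l^3 - 9*l^2 + 5*l - 1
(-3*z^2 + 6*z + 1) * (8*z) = -24*z^3 + 48*z^2 + 8*z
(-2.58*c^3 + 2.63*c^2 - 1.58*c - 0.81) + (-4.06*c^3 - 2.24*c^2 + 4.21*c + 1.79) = -6.64*c^3 + 0.39*c^2 + 2.63*c + 0.98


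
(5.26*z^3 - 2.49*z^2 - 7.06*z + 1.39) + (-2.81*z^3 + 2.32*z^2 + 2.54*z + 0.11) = 2.45*z^3 - 0.17*z^2 - 4.52*z + 1.5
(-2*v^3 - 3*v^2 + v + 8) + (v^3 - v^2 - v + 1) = -v^3 - 4*v^2 + 9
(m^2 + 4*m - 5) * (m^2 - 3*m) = m^4 + m^3 - 17*m^2 + 15*m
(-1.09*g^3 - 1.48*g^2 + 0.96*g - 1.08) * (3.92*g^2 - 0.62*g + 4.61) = -4.2728*g^5 - 5.1258*g^4 - 0.344100000000001*g^3 - 11.6516*g^2 + 5.0952*g - 4.9788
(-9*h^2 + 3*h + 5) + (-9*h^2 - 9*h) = -18*h^2 - 6*h + 5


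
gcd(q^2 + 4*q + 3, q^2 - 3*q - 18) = q + 3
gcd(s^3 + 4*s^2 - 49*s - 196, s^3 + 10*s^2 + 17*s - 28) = s^2 + 11*s + 28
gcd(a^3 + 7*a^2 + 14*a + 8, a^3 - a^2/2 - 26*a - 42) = a + 2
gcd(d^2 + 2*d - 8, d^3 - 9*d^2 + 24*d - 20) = d - 2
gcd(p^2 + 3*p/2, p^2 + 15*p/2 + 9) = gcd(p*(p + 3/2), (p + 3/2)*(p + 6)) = p + 3/2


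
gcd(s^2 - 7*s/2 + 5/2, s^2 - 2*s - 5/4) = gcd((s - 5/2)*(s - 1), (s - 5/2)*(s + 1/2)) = s - 5/2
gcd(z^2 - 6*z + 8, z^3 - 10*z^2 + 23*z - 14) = z - 2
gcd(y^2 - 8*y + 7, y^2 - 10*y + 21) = y - 7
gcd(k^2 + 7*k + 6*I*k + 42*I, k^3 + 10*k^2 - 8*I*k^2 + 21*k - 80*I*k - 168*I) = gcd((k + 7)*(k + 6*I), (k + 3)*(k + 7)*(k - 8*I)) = k + 7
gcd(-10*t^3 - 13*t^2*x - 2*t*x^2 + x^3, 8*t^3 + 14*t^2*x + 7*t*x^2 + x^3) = 2*t^2 + 3*t*x + x^2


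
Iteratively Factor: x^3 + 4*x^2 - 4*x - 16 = (x + 2)*(x^2 + 2*x - 8) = (x - 2)*(x + 2)*(x + 4)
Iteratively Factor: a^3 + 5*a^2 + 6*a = (a + 3)*(a^2 + 2*a) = (a + 2)*(a + 3)*(a)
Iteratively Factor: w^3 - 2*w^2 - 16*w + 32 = (w + 4)*(w^2 - 6*w + 8) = (w - 2)*(w + 4)*(w - 4)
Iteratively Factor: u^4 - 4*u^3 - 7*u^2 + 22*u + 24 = (u - 3)*(u^3 - u^2 - 10*u - 8) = (u - 3)*(u + 2)*(u^2 - 3*u - 4) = (u - 4)*(u - 3)*(u + 2)*(u + 1)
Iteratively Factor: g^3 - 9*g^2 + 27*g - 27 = (g - 3)*(g^2 - 6*g + 9) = (g - 3)^2*(g - 3)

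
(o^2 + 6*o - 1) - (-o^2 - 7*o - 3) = 2*o^2 + 13*o + 2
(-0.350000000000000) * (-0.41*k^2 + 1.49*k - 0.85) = 0.1435*k^2 - 0.5215*k + 0.2975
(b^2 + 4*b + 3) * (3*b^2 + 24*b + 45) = 3*b^4 + 36*b^3 + 150*b^2 + 252*b + 135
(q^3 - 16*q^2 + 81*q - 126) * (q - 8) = q^4 - 24*q^3 + 209*q^2 - 774*q + 1008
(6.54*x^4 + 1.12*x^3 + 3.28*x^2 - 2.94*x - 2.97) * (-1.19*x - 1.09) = -7.7826*x^5 - 8.4614*x^4 - 5.124*x^3 - 0.0766000000000004*x^2 + 6.7389*x + 3.2373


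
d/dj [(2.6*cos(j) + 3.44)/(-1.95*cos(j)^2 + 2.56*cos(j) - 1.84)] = (-5.07*cos(j)^2 - 13.416*cos(j) + 13.5904)*sin(j)/(3.8025*cos(j)^4 - 9.984*cos(j)^3 + 13.7296*cos(j)^2 - 9.4208*cos(j) + 3.3856)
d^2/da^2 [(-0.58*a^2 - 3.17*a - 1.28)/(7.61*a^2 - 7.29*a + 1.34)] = (5.6843418860808e-14*a^4 - 431.515918*a^3 - 409.277976*a^2 + 620.01714*a - 173.959372)/(440.711081*a^6 - 1266.537627*a^5 + 1446.086445*a^4 - 833.454765*a^3 + 254.63283*a^2 - 39.269772*a + 2.406104)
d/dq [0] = 0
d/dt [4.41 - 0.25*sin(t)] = -0.25*cos(t)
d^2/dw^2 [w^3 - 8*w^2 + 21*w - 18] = 6*w - 16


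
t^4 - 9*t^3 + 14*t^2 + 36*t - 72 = (t - 6)*(t - 3)*(t - 2)*(t + 2)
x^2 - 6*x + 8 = (x - 4)*(x - 2)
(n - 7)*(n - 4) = n^2 - 11*n + 28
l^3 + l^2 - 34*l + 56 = (l - 4)*(l - 2)*(l + 7)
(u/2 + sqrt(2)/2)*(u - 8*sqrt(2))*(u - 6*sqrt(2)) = u^3/2 - 13*sqrt(2)*u^2/2 + 34*u + 48*sqrt(2)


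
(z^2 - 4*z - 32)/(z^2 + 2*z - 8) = (z - 8)/(z - 2)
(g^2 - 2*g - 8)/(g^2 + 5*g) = (g^2 - 2*g - 8)/(g*(g + 5))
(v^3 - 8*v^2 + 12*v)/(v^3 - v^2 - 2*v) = (v - 6)/(v + 1)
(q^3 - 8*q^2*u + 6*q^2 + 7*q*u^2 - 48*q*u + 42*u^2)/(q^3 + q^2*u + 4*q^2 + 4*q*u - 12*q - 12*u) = (q^2 - 8*q*u + 7*u^2)/(q^2 + q*u - 2*q - 2*u)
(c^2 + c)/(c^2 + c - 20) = c*(c + 1)/(c^2 + c - 20)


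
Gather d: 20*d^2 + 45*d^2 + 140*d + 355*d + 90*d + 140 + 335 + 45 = 65*d^2 + 585*d + 520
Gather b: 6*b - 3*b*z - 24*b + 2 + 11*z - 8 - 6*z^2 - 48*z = b*(-3*z - 18) - 6*z^2 - 37*z - 6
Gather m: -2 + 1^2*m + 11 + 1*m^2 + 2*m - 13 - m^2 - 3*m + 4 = 0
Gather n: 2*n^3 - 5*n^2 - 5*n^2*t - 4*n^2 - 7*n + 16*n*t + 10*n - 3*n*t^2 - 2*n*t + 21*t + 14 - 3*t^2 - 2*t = 2*n^3 + n^2*(-5*t - 9) + n*(-3*t^2 + 14*t + 3) - 3*t^2 + 19*t + 14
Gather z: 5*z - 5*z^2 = -5*z^2 + 5*z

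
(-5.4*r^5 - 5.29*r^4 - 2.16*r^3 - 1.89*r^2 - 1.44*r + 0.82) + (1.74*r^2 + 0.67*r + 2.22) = -5.4*r^5 - 5.29*r^4 - 2.16*r^3 - 0.15*r^2 - 0.77*r + 3.04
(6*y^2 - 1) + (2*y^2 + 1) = 8*y^2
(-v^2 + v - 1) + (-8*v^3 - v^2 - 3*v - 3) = -8*v^3 - 2*v^2 - 2*v - 4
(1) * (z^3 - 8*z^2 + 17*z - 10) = z^3 - 8*z^2 + 17*z - 10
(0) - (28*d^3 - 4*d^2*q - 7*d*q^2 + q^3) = -28*d^3 + 4*d^2*q + 7*d*q^2 - q^3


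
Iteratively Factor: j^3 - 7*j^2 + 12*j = (j - 4)*(j^2 - 3*j) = j*(j - 4)*(j - 3)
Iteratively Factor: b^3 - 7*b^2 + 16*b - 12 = (b - 2)*(b^2 - 5*b + 6) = (b - 2)^2*(b - 3)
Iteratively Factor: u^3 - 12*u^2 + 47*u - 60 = (u - 4)*(u^2 - 8*u + 15) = (u - 5)*(u - 4)*(u - 3)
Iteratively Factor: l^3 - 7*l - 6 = (l + 1)*(l^2 - l - 6) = (l + 1)*(l + 2)*(l - 3)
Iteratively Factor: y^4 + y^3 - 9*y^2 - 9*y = (y + 3)*(y^3 - 2*y^2 - 3*y) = y*(y + 3)*(y^2 - 2*y - 3) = y*(y + 1)*(y + 3)*(y - 3)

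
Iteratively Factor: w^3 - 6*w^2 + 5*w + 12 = (w + 1)*(w^2 - 7*w + 12) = (w - 3)*(w + 1)*(w - 4)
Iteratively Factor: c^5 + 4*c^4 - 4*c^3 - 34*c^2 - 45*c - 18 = (c + 3)*(c^4 + c^3 - 7*c^2 - 13*c - 6) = (c + 1)*(c + 3)*(c^3 - 7*c - 6) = (c + 1)^2*(c + 3)*(c^2 - c - 6) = (c - 3)*(c + 1)^2*(c + 3)*(c + 2)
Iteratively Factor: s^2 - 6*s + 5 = (s - 1)*(s - 5)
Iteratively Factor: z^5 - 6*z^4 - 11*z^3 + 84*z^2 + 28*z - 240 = (z - 4)*(z^4 - 2*z^3 - 19*z^2 + 8*z + 60) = (z - 5)*(z - 4)*(z^3 + 3*z^2 - 4*z - 12) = (z - 5)*(z - 4)*(z + 2)*(z^2 + z - 6) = (z - 5)*(z - 4)*(z - 2)*(z + 2)*(z + 3)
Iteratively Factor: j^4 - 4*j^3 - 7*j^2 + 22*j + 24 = (j + 1)*(j^3 - 5*j^2 - 2*j + 24) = (j + 1)*(j + 2)*(j^2 - 7*j + 12) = (j - 3)*(j + 1)*(j + 2)*(j - 4)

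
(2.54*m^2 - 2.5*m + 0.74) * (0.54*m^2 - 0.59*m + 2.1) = 1.3716*m^4 - 2.8486*m^3 + 7.2086*m^2 - 5.6866*m + 1.554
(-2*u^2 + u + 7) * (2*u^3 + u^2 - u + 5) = -4*u^5 + 17*u^3 - 4*u^2 - 2*u + 35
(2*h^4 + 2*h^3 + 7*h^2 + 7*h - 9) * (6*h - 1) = 12*h^5 + 10*h^4 + 40*h^3 + 35*h^2 - 61*h + 9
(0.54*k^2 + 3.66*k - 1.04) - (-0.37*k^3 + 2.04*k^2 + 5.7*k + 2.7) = 0.37*k^3 - 1.5*k^2 - 2.04*k - 3.74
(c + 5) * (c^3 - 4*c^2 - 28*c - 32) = c^4 + c^3 - 48*c^2 - 172*c - 160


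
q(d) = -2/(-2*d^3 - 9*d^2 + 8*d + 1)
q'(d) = -2*(6*d^2 + 18*d - 8)/(-2*d^3 - 9*d^2 + 8*d + 1)^2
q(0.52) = -0.82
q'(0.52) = -1.00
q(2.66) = 0.03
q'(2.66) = -0.03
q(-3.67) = 0.04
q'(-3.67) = -0.01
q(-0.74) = 0.22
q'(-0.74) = 0.44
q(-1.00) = 0.14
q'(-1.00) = 0.20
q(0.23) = -0.85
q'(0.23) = 1.29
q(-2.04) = 0.06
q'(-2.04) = 0.03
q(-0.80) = 0.20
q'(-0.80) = 0.36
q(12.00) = 0.00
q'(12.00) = 0.00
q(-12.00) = 0.00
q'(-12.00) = 0.00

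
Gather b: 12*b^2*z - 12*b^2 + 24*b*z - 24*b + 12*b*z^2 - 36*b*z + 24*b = b^2*(12*z - 12) + b*(12*z^2 - 12*z)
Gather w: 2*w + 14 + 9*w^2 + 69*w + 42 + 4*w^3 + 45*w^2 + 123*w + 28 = 4*w^3 + 54*w^2 + 194*w + 84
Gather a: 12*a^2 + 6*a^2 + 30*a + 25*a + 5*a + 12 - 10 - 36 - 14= 18*a^2 + 60*a - 48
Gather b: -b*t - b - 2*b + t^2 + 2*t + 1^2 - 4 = b*(-t - 3) + t^2 + 2*t - 3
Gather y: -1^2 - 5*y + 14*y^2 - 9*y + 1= 14*y^2 - 14*y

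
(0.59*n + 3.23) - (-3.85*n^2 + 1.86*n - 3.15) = 3.85*n^2 - 1.27*n + 6.38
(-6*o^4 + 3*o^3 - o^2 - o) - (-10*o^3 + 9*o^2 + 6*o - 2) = -6*o^4 + 13*o^3 - 10*o^2 - 7*o + 2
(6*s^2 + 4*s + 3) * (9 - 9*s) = -54*s^3 + 18*s^2 + 9*s + 27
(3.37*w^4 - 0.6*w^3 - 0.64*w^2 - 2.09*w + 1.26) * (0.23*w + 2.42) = 0.7751*w^5 + 8.0174*w^4 - 1.5992*w^3 - 2.0295*w^2 - 4.768*w + 3.0492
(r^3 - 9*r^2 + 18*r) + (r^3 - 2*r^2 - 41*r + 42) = 2*r^3 - 11*r^2 - 23*r + 42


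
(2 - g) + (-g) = 2 - 2*g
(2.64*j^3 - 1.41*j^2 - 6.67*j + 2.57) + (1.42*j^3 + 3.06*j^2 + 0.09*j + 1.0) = 4.06*j^3 + 1.65*j^2 - 6.58*j + 3.57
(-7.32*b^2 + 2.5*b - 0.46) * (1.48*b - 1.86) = -10.8336*b^3 + 17.3152*b^2 - 5.3308*b + 0.8556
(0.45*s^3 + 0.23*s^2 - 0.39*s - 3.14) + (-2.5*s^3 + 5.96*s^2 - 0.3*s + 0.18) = -2.05*s^3 + 6.19*s^2 - 0.69*s - 2.96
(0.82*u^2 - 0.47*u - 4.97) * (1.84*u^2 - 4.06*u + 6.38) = 1.5088*u^4 - 4.194*u^3 - 2.005*u^2 + 17.1796*u - 31.7086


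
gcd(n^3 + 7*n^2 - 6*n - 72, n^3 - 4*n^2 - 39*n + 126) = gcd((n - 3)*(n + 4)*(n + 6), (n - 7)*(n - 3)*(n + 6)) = n^2 + 3*n - 18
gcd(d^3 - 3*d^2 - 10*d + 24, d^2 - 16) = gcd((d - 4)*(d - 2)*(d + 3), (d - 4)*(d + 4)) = d - 4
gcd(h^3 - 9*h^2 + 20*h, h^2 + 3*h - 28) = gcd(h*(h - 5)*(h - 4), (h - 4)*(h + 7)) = h - 4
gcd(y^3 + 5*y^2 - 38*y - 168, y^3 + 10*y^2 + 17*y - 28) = y^2 + 11*y + 28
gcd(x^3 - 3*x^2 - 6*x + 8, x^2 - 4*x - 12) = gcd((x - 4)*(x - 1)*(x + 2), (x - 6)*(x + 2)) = x + 2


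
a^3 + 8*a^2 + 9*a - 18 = (a - 1)*(a + 3)*(a + 6)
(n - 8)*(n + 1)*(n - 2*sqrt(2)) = n^3 - 7*n^2 - 2*sqrt(2)*n^2 - 8*n + 14*sqrt(2)*n + 16*sqrt(2)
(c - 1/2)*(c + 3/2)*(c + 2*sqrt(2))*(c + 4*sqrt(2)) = c^4 + c^3 + 6*sqrt(2)*c^3 + 6*sqrt(2)*c^2 + 61*c^2/4 - 9*sqrt(2)*c/2 + 16*c - 12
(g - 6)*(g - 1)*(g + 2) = g^3 - 5*g^2 - 8*g + 12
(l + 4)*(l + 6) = l^2 + 10*l + 24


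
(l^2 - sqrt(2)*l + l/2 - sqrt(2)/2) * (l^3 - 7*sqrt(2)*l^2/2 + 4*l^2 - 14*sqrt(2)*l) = l^5 - 9*sqrt(2)*l^4/2 + 9*l^4/2 - 81*sqrt(2)*l^3/4 + 9*l^3 - 9*sqrt(2)*l^2 + 63*l^2/2 + 14*l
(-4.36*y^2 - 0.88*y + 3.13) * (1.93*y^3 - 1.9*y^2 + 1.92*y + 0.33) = -8.4148*y^5 + 6.5856*y^4 - 0.6583*y^3 - 9.0754*y^2 + 5.7192*y + 1.0329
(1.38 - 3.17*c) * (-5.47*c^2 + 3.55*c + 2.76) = 17.3399*c^3 - 18.8021*c^2 - 3.8502*c + 3.8088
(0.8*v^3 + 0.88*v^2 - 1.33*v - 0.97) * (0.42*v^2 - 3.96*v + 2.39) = 0.336*v^5 - 2.7984*v^4 - 2.1314*v^3 + 6.9626*v^2 + 0.662499999999999*v - 2.3183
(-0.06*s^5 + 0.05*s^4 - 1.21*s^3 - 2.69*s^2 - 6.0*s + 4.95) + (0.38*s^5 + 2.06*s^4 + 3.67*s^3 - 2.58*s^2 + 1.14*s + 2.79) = 0.32*s^5 + 2.11*s^4 + 2.46*s^3 - 5.27*s^2 - 4.86*s + 7.74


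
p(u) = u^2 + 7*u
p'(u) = 2*u + 7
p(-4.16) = -11.81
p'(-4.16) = -1.32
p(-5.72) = -7.32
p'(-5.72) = -4.44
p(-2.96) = -11.96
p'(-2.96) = 1.08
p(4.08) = 45.21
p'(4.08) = 15.16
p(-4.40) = -11.44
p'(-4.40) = -1.80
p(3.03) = 30.39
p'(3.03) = 13.06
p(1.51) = 12.85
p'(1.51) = 10.02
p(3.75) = 40.31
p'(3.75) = 14.50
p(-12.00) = 60.00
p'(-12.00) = -17.00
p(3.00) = 30.00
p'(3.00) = 13.00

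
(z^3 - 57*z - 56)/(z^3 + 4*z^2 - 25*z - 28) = (z - 8)/(z - 4)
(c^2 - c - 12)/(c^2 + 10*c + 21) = (c - 4)/(c + 7)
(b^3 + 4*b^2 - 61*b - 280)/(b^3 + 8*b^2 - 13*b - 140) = (b - 8)/(b - 4)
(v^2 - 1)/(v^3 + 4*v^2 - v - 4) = 1/(v + 4)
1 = 1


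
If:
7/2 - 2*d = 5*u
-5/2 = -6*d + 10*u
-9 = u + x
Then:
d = 19/20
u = 8/25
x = -233/25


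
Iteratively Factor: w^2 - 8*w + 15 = (w - 3)*(w - 5)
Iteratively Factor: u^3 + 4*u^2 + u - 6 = (u - 1)*(u^2 + 5*u + 6) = (u - 1)*(u + 2)*(u + 3)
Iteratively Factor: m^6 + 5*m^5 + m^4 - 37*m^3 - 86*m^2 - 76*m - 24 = (m + 2)*(m^5 + 3*m^4 - 5*m^3 - 27*m^2 - 32*m - 12) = (m + 2)^2*(m^4 + m^3 - 7*m^2 - 13*m - 6) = (m - 3)*(m + 2)^2*(m^3 + 4*m^2 + 5*m + 2) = (m - 3)*(m + 1)*(m + 2)^2*(m^2 + 3*m + 2) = (m - 3)*(m + 1)^2*(m + 2)^2*(m + 2)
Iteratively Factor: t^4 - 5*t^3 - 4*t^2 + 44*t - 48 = (t - 2)*(t^3 - 3*t^2 - 10*t + 24) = (t - 2)*(t + 3)*(t^2 - 6*t + 8) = (t - 2)^2*(t + 3)*(t - 4)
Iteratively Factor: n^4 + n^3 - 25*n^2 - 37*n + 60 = (n - 1)*(n^3 + 2*n^2 - 23*n - 60) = (n - 1)*(n + 3)*(n^2 - n - 20) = (n - 5)*(n - 1)*(n + 3)*(n + 4)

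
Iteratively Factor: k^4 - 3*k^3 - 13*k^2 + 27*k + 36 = (k - 3)*(k^3 - 13*k - 12) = (k - 3)*(k + 1)*(k^2 - k - 12) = (k - 4)*(k - 3)*(k + 1)*(k + 3)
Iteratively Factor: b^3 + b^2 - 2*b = (b)*(b^2 + b - 2) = b*(b + 2)*(b - 1)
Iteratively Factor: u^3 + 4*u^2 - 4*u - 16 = (u + 2)*(u^2 + 2*u - 8) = (u - 2)*(u + 2)*(u + 4)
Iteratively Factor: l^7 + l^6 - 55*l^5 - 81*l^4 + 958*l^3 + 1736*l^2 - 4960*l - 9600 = (l - 5)*(l^6 + 6*l^5 - 25*l^4 - 206*l^3 - 72*l^2 + 1376*l + 1920) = (l - 5)*(l + 2)*(l^5 + 4*l^4 - 33*l^3 - 140*l^2 + 208*l + 960) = (l - 5)*(l - 3)*(l + 2)*(l^4 + 7*l^3 - 12*l^2 - 176*l - 320) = (l - 5)*(l - 3)*(l + 2)*(l + 4)*(l^3 + 3*l^2 - 24*l - 80) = (l - 5)*(l - 3)*(l + 2)*(l + 4)^2*(l^2 - l - 20) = (l - 5)*(l - 3)*(l + 2)*(l + 4)^3*(l - 5)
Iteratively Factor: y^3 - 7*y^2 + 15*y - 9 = (y - 3)*(y^2 - 4*y + 3) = (y - 3)^2*(y - 1)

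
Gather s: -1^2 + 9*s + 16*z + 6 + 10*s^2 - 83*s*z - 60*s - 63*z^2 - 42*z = 10*s^2 + s*(-83*z - 51) - 63*z^2 - 26*z + 5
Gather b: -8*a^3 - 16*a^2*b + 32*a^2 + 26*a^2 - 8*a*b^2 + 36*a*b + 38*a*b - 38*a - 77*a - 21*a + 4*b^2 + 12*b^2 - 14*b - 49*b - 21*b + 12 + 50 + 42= -8*a^3 + 58*a^2 - 136*a + b^2*(16 - 8*a) + b*(-16*a^2 + 74*a - 84) + 104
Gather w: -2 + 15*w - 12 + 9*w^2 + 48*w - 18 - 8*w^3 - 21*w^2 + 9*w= -8*w^3 - 12*w^2 + 72*w - 32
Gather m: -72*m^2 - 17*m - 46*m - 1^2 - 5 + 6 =-72*m^2 - 63*m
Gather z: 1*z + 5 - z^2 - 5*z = -z^2 - 4*z + 5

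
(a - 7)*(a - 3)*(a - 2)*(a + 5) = a^4 - 7*a^3 - 19*a^2 + 163*a - 210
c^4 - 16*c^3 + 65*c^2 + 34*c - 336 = (c - 8)*(c - 7)*(c - 3)*(c + 2)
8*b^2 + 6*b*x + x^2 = (2*b + x)*(4*b + x)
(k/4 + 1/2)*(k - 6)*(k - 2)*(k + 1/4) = k^4/4 - 23*k^3/16 - 11*k^2/8 + 23*k/4 + 3/2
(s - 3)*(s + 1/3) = s^2 - 8*s/3 - 1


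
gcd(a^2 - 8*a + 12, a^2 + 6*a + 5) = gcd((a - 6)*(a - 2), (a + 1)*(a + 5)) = 1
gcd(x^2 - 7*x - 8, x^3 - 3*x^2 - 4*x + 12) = 1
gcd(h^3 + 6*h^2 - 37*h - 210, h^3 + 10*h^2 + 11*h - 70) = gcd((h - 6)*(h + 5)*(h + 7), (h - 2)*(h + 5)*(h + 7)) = h^2 + 12*h + 35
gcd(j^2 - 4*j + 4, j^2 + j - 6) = j - 2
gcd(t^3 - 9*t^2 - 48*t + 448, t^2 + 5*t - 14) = t + 7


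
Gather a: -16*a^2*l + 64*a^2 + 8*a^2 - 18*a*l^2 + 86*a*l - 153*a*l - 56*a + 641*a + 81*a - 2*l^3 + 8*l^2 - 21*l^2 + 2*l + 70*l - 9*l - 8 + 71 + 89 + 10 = a^2*(72 - 16*l) + a*(-18*l^2 - 67*l + 666) - 2*l^3 - 13*l^2 + 63*l + 162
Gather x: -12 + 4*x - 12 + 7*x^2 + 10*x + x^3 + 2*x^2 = x^3 + 9*x^2 + 14*x - 24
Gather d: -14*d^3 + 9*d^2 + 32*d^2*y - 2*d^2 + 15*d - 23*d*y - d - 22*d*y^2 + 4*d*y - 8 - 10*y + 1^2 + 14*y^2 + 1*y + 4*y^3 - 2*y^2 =-14*d^3 + d^2*(32*y + 7) + d*(-22*y^2 - 19*y + 14) + 4*y^3 + 12*y^2 - 9*y - 7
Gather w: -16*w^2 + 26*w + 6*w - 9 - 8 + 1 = -16*w^2 + 32*w - 16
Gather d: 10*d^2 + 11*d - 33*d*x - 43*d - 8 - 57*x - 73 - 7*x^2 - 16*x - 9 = 10*d^2 + d*(-33*x - 32) - 7*x^2 - 73*x - 90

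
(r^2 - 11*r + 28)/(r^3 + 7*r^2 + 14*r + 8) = (r^2 - 11*r + 28)/(r^3 + 7*r^2 + 14*r + 8)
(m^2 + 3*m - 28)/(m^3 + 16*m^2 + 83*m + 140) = (m - 4)/(m^2 + 9*m + 20)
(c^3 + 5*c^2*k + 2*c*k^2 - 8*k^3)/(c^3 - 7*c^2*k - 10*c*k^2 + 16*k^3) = (c + 4*k)/(c - 8*k)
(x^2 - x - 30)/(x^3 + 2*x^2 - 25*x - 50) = (x - 6)/(x^2 - 3*x - 10)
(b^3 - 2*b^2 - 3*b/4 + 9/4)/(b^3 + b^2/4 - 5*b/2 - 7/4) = (4*b^2 - 12*b + 9)/(4*b^2 - 3*b - 7)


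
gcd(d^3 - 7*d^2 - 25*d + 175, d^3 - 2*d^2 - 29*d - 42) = d - 7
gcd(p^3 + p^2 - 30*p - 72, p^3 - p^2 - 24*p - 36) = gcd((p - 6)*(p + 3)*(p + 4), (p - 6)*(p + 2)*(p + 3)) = p^2 - 3*p - 18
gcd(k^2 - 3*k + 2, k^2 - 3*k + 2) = k^2 - 3*k + 2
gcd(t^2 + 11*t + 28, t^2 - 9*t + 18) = 1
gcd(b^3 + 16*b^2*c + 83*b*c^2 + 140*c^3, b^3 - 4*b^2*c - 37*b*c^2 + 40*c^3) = b + 5*c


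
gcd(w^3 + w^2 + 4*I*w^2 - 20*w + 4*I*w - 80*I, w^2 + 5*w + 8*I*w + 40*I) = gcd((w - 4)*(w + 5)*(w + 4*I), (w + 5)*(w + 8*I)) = w + 5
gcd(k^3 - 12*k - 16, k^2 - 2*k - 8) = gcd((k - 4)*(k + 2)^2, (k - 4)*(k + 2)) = k^2 - 2*k - 8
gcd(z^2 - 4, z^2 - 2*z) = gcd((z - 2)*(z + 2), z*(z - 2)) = z - 2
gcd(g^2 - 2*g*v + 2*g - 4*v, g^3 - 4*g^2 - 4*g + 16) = g + 2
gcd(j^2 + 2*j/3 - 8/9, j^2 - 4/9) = j - 2/3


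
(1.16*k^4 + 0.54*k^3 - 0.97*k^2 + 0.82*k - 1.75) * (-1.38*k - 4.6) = -1.6008*k^5 - 6.0812*k^4 - 1.1454*k^3 + 3.3304*k^2 - 1.357*k + 8.05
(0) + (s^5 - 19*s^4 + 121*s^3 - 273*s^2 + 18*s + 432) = s^5 - 19*s^4 + 121*s^3 - 273*s^2 + 18*s + 432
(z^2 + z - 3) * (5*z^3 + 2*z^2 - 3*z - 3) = 5*z^5 + 7*z^4 - 16*z^3 - 12*z^2 + 6*z + 9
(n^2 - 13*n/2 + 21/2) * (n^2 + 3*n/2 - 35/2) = n^4 - 5*n^3 - 67*n^2/4 + 259*n/2 - 735/4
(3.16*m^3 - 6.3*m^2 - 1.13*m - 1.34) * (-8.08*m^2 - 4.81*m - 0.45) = -25.5328*m^5 + 35.7044*m^4 + 38.0114*m^3 + 19.0975*m^2 + 6.9539*m + 0.603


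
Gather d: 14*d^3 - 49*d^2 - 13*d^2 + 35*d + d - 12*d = 14*d^3 - 62*d^2 + 24*d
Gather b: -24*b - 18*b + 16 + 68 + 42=126 - 42*b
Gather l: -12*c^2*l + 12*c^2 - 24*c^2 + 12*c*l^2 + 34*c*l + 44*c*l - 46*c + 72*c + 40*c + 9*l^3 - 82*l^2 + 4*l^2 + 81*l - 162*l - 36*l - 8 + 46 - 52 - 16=-12*c^2 + 66*c + 9*l^3 + l^2*(12*c - 78) + l*(-12*c^2 + 78*c - 117) - 30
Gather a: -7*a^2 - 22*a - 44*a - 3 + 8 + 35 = -7*a^2 - 66*a + 40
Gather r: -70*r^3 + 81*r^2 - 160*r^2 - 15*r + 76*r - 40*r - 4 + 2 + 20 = -70*r^3 - 79*r^2 + 21*r + 18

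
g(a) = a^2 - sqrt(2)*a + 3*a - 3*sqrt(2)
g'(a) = 2*a - sqrt(2) + 3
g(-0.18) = -4.50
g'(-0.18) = 1.23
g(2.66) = 7.05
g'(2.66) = 6.91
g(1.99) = 2.87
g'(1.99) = 5.57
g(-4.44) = 8.43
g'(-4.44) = -7.29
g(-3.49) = 2.40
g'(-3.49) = -5.39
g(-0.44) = -4.75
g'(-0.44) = 0.71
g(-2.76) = -1.00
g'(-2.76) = -3.93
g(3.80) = 16.22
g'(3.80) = 9.19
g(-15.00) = 196.97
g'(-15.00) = -28.41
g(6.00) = 41.27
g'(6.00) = 13.59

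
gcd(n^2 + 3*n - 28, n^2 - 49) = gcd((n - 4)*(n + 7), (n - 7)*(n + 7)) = n + 7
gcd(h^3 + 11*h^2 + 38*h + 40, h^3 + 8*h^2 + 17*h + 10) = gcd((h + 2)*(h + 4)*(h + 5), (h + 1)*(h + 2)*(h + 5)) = h^2 + 7*h + 10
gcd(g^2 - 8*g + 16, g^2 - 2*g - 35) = 1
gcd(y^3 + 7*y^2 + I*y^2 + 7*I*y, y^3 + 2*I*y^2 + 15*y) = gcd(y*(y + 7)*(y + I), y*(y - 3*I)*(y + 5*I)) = y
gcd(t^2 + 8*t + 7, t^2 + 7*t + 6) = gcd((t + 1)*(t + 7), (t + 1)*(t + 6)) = t + 1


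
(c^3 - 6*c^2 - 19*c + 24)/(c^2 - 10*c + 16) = (c^2 + 2*c - 3)/(c - 2)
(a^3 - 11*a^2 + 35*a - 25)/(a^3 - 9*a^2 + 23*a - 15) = (a - 5)/(a - 3)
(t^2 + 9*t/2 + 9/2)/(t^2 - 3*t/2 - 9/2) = (t + 3)/(t - 3)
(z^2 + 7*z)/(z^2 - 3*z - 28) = z*(z + 7)/(z^2 - 3*z - 28)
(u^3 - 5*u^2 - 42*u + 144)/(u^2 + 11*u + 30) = (u^2 - 11*u + 24)/(u + 5)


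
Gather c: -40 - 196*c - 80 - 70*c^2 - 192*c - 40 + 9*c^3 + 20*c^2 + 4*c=9*c^3 - 50*c^2 - 384*c - 160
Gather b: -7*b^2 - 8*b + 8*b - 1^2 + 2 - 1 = -7*b^2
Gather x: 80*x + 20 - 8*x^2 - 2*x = -8*x^2 + 78*x + 20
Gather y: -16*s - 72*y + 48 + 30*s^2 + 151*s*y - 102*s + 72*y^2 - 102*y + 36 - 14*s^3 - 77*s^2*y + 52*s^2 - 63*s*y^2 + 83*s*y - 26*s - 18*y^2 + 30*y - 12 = -14*s^3 + 82*s^2 - 144*s + y^2*(54 - 63*s) + y*(-77*s^2 + 234*s - 144) + 72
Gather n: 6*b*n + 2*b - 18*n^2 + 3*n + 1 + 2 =2*b - 18*n^2 + n*(6*b + 3) + 3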